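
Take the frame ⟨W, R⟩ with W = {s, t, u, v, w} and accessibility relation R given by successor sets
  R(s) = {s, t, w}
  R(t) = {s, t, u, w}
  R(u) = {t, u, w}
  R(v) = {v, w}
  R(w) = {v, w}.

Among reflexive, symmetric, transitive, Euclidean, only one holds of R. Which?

Reflexive: yes — every world is R-related to itself.
Symmetric: no — s R w but not w R s.
Transitive: no — s R t and t R u, but not s R u.
Euclidean: no — s R w and s R t, but not w R t.
Only reflexive holds.

reflexive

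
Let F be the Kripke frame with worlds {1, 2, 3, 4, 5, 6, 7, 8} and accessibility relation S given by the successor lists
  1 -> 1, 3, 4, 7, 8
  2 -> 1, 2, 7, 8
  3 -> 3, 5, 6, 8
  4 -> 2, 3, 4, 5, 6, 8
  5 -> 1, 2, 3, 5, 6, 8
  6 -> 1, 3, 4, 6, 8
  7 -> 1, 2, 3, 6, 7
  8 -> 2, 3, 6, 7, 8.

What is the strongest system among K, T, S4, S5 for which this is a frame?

T

Reflexive (axiom T): yes — every world is S-related to itself.
Transitive (axiom 4): no — 1 S 3 and 3 S 5, but not 1 S 5.
Euclidean (axiom 5): no — 1 S 3 and 1 S 4, but not 3 S 4.
So F validates K, T; S4 would additionally require S to be transitive. The strongest is T.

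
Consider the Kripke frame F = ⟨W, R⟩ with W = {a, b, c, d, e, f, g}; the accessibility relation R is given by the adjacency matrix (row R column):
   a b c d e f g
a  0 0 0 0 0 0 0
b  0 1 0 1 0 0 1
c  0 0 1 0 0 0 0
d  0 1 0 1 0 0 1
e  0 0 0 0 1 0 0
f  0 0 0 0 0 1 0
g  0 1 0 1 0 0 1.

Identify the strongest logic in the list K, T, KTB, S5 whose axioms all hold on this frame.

K

Reflexive (axiom T): no — a is not related to itself.
Symmetric (axiom B): yes — every pair in R has its reverse in R.
Euclidean (axiom 5): yes — any two successors of a common world are R-related.
So F validates K; T would additionally require R to be reflexive. The strongest is K.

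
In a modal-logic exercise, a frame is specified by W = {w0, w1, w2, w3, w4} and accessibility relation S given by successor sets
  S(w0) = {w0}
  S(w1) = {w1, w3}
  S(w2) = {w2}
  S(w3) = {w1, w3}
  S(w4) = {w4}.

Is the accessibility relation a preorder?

Yes

Reflexive: yes — every world is S-related to itself.
Transitive: yes — every two-step S-path is closed by a direct edge.
So S is a preorder.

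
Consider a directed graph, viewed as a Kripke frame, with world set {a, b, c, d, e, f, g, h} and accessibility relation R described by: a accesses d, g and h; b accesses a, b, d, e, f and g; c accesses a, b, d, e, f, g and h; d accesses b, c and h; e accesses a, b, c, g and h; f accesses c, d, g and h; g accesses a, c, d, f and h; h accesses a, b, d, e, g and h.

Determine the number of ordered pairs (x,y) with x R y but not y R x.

Enumerating: (a,d), (b,a), (b,f), (b,g), (c,a), (c,b), (c,h), (e,a), (e,g), (f,d), (f,h), (g,d), (h,b).

13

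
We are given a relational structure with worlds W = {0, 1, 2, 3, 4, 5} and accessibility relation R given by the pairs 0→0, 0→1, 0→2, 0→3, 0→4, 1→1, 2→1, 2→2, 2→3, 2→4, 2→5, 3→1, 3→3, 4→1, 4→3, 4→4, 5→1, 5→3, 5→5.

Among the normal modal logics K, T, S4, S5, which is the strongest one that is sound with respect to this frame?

T

Reflexive (axiom T): yes — every world is R-related to itself.
Transitive (axiom 4): no — 0 R 2 and 2 R 5, but not 0 R 5.
Euclidean (axiom 5): no — 0 R 1 and 0 R 2, but not 1 R 2.
So F validates K, T; S4 would additionally require R to be transitive. The strongest is T.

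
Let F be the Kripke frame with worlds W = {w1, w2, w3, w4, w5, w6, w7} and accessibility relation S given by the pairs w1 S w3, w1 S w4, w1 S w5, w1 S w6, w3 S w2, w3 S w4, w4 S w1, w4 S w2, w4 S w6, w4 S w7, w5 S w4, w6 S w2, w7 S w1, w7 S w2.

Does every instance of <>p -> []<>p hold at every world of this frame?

No

By correspondence theory, 5 is valid on a frame iff S is Euclidean.
Euclidean: no — w1 S w3 and w1 S w5, but not w3 S w5.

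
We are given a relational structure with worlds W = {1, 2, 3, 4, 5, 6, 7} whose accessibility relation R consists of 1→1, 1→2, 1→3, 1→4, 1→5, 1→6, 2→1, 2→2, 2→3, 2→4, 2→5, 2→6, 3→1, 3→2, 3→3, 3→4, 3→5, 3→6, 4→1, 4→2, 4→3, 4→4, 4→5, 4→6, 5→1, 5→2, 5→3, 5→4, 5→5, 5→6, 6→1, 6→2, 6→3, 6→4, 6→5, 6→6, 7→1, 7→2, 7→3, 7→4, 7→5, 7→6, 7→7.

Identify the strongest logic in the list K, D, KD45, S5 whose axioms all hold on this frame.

D

Serial (axiom D): yes — every world has a successor (e.g. 1 R 1).
Euclidean (axiom 5): no — 7 R 1 and 7 R 7, but not 1 R 7.
Transitive (axiom 4): yes — every two-step R-path is closed by a direct edge.
Reflexive (axiom T): yes — every world is R-related to itself.
So F validates K, D; KD45 would additionally require R to be Euclidean. The strongest is D.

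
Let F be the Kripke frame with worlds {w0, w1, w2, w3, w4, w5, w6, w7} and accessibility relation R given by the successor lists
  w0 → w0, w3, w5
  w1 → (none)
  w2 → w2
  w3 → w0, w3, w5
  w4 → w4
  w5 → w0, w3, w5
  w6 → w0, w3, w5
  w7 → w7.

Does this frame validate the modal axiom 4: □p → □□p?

Axiom 4 corresponds to the accessibility relation being transitive.
Transitive: yes — every two-step R-path is closed by a direct edge.

Yes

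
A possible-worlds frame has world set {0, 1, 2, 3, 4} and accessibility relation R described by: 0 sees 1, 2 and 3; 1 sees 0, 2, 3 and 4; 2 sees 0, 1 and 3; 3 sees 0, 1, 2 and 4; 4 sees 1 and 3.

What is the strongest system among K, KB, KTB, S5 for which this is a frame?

KB

Symmetric (axiom B): yes — every pair in R has its reverse in R.
Reflexive (axiom T): no — 0 is not related to itself.
Euclidean (axiom 5): no — 1 R 0 and 1 R 4, but not 0 R 4.
So F validates K, KB; KTB would additionally require R to be reflexive. The strongest is KB.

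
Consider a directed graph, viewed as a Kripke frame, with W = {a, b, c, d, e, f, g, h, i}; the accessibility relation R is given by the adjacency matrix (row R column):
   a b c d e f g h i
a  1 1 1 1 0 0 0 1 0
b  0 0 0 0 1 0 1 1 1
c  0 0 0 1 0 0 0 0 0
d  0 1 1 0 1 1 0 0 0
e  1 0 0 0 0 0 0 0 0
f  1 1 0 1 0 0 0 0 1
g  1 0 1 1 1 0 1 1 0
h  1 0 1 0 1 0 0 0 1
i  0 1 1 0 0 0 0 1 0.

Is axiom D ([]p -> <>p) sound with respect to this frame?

Yes

Axiom D corresponds to the accessibility relation being serial.
Serial: yes — every world has a successor (e.g. a R a).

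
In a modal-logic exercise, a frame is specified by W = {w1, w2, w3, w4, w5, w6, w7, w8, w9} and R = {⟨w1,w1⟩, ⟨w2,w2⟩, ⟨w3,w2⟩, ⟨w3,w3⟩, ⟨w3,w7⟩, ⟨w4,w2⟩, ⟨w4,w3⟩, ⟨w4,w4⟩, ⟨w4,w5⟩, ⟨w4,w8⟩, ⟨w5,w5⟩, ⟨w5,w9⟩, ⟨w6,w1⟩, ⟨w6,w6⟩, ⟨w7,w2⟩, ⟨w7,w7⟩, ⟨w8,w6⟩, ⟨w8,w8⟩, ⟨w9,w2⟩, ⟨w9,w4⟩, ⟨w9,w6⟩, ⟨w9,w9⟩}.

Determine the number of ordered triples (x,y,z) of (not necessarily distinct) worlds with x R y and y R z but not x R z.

11

Enumerating: (w4,w3,w7), (w4,w5,w9), (w4,w8,w6), (w5,w9,w2), (w5,w9,w4), (w5,w9,w6), (w8,w6,w1), (w9,w4,w3), (w9,w4,w5), (w9,w4,w8), (w9,w6,w1).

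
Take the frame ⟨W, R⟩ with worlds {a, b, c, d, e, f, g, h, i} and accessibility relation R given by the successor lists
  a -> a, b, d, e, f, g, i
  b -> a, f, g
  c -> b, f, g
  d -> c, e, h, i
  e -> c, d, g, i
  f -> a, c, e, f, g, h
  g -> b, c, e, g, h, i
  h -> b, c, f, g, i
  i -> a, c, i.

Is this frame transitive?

No

Transitive: no — a R d and d R c, but not a R c.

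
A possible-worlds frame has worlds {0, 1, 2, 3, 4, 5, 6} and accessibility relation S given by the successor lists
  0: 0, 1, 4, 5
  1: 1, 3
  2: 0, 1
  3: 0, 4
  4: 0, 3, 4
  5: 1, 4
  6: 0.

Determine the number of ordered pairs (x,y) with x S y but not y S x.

9

Enumerating: (0,1), (0,5), (1,3), (2,0), (2,1), (3,0), (5,1), (5,4), (6,0).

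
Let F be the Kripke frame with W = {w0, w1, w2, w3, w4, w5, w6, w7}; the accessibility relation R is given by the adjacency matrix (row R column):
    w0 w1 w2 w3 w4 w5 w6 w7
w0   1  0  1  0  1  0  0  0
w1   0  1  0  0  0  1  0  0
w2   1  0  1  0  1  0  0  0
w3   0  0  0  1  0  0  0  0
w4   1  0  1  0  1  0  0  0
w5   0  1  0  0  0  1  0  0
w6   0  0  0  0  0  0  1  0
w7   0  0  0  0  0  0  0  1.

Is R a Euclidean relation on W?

Euclidean: yes — any two successors of a common world are R-related.

Yes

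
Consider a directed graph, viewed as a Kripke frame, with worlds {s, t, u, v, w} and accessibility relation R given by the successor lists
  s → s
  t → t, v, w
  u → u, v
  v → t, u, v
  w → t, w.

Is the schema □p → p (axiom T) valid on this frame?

Axiom T corresponds to the accessibility relation being reflexive.
Reflexive: yes — every world is R-related to itself.

Yes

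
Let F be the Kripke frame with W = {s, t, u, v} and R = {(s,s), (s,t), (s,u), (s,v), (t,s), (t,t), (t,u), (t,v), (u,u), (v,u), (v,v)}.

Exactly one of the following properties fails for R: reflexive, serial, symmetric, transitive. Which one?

symmetric

Reflexive: yes — every world is R-related to itself.
Serial: yes — every world has a successor (e.g. s R s).
Symmetric: no — s R u but not u R s.
Transitive: yes — every two-step R-path is closed by a direct edge.
Only symmetric fails.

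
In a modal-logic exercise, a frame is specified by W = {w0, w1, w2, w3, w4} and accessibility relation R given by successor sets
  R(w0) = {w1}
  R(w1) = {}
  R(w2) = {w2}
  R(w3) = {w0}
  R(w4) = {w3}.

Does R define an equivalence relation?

No

Reflexive: no — w0 is not related to itself.
Symmetric: no — w0 R w1 but not w1 R w0.
Transitive: no — w3 R w0 and w0 R w1, but not w3 R w1.
So R is not an equivalence relation.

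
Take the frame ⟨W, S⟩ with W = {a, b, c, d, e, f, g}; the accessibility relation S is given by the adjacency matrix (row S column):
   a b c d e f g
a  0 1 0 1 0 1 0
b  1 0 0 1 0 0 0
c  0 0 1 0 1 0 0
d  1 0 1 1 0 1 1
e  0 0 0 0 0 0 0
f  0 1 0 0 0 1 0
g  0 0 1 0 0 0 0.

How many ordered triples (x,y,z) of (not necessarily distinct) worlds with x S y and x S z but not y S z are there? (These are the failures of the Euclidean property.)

Enumerating: (a,b,b), (a,b,f), (a,d,b), (a,f,d), (b,a,a), (c,e,c), (c,e,e), (d,a,a), (d,a,c), (d,a,g), (d,c,a), (d,c,d), … and 12 more.
Total: 24.

24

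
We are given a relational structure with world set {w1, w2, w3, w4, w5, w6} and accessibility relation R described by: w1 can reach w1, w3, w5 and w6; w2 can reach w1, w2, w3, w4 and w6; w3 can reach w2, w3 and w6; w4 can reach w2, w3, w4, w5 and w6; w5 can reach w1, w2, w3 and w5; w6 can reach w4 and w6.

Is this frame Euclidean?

No

Euclidean: no — w1 R w3 and w1 R w5, but not w3 R w5.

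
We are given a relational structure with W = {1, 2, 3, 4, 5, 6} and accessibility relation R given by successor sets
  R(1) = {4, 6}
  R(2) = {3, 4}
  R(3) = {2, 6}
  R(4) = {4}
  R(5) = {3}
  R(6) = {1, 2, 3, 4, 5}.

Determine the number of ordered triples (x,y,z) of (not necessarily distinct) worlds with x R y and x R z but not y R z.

Enumerating: (1,4,6), (1,6,6), (2,3,3), (2,3,4), (2,4,3), (3,2,2), (3,2,6), (3,6,6), (5,3,3), (6,1,1), (6,1,2), (6,1,3), … and 16 more.
Total: 28.

28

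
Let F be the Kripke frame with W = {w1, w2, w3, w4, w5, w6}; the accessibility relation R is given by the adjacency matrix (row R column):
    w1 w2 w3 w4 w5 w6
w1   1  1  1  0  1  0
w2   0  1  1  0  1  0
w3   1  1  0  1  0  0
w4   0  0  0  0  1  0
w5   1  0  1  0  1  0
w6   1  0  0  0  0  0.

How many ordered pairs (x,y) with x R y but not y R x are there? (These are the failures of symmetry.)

Enumerating: (w1,w2), (w2,w5), (w3,w4), (w4,w5), (w5,w3), (w6,w1).

6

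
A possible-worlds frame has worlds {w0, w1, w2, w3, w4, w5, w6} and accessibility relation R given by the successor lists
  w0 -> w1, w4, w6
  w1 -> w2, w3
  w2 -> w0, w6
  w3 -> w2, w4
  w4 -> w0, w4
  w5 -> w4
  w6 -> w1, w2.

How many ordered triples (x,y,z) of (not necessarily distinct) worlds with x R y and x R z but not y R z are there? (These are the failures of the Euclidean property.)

20

Enumerating: (w0,w1,w1), (w0,w1,w4), (w0,w1,w6), (w0,w4,w1), (w0,w4,w6), (w0,w6,w4), (w0,w6,w6), (w1,w2,w2), (w1,w2,w3), (w1,w3,w3), (w2,w0,w0), (w2,w6,w0), … and 8 more.
Total: 20.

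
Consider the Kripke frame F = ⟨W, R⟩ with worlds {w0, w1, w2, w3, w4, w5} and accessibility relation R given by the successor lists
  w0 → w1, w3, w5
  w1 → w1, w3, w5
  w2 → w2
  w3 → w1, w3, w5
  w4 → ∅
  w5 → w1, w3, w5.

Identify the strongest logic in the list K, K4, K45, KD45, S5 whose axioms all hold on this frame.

K45

Transitive (axiom 4): yes — every two-step R-path is closed by a direct edge.
Euclidean (axiom 5): yes — any two successors of a common world are R-related.
Serial (axiom D): no — w4 has no R-successor.
Reflexive (axiom T): no — w0 is not related to itself.
So F validates K, K4, K45; KD45 would additionally require R to be serial. The strongest is K45.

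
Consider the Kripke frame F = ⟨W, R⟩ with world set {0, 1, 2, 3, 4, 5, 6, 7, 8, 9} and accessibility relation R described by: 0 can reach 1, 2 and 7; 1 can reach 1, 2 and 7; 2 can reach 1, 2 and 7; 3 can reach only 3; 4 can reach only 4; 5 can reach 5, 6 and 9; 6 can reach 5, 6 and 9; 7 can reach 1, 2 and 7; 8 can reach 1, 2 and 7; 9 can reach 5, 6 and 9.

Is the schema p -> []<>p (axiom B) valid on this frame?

No

Axiom B corresponds to the accessibility relation being symmetric.
Symmetric: no — 0 R 1 but not 1 R 0.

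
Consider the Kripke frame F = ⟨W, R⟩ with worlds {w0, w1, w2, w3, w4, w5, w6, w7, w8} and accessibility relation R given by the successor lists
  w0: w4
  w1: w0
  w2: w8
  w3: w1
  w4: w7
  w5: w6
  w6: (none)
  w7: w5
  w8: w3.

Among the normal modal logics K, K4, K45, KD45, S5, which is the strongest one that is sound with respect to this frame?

K

Transitive (axiom 4): no — w0 R w4 and w4 R w7, but not w0 R w7.
Euclidean (axiom 5): no — w0 R w4 and w0 R w4, but not w4 R w4.
Serial (axiom D): no — w6 has no R-successor.
Reflexive (axiom T): no — w0 is not related to itself.
So F validates K; K4 would additionally require R to be transitive. The strongest is K.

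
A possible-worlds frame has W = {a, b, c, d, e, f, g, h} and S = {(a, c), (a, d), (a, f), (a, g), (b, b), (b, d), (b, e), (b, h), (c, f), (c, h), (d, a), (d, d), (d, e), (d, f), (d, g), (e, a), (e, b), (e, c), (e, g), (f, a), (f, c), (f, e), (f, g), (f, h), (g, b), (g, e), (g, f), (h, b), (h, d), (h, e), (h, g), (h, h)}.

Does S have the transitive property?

No

Transitive: no — a S c and c S h, but not a S h.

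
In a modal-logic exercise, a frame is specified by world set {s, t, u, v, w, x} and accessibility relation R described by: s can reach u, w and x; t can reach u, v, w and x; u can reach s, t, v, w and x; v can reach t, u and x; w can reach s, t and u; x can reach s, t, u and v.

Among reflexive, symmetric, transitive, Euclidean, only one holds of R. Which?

symmetric

Reflexive: no — s is not related to itself.
Symmetric: yes — every pair in R has its reverse in R.
Transitive: no — s R u and u R t, but not s R t.
Euclidean: no — s R w and s R x, but not w R x.
Only symmetric holds.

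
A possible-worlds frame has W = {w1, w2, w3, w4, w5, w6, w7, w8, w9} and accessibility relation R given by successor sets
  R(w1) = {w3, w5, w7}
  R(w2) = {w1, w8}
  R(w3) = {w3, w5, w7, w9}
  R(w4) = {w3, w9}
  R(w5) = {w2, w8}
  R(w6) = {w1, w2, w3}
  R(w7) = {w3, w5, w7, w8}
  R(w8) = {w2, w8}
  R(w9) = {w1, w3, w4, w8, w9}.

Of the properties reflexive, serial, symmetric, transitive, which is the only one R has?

Reflexive: no — w1 is not related to itself.
Serial: yes — every world has a successor (e.g. w1 R w3).
Symmetric: no — w1 R w3 but not w3 R w1.
Transitive: no — w1 R w3 and w3 R w9, but not w1 R w9.
Only serial holds.

serial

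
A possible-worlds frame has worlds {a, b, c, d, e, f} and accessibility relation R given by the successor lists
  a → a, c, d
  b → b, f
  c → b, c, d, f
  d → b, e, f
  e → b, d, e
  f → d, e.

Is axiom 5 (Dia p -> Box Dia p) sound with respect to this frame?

Axiom 5 corresponds to the accessibility relation being Euclidean.
Euclidean: no — a R d and a R c, but not d R c.

No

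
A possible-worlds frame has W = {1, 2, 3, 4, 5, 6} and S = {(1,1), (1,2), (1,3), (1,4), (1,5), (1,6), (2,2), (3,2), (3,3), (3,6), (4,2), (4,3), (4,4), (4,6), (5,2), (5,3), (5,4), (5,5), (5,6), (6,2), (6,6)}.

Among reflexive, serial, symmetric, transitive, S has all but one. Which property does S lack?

symmetric

Reflexive: yes — every world is S-related to itself.
Serial: yes — every world has a successor (e.g. 1 S 1).
Symmetric: no — 1 S 2 but not 2 S 1.
Transitive: yes — every two-step S-path is closed by a direct edge.
Only symmetric fails.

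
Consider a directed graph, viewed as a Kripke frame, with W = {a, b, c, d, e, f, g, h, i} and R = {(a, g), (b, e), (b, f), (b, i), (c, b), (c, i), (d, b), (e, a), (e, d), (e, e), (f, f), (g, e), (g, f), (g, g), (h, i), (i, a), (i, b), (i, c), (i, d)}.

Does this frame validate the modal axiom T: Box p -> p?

Axiom T corresponds to the accessibility relation being reflexive.
Reflexive: no — a is not related to itself.

No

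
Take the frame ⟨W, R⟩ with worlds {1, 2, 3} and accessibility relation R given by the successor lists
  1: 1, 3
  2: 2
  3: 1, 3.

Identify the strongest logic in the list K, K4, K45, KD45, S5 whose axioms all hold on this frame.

Transitive (axiom 4): yes — every two-step R-path is closed by a direct edge.
Euclidean (axiom 5): yes — any two successors of a common world are R-related.
Serial (axiom D): yes — every world has a successor (e.g. 1 R 1).
Reflexive (axiom T): yes — every world is R-related to itself.
So F validates K, K4, K45, KD45, S5. The strongest is S5.

S5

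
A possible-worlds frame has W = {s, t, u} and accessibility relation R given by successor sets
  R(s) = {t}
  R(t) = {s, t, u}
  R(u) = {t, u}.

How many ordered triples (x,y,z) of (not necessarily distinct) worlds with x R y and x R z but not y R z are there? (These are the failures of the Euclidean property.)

Enumerating: (t,s,s), (t,s,u), (t,u,s).

3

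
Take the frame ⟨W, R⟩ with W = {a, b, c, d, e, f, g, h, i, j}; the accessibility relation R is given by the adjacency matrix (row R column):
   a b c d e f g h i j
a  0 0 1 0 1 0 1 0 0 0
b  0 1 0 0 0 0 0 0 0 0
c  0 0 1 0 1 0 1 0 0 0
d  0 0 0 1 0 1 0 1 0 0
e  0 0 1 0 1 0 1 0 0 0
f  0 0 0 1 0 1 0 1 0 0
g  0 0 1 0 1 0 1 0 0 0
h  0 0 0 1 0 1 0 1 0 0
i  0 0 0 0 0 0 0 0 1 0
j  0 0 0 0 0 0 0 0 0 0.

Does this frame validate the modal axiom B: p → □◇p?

The schema B characterises exactly the symmetric frames.
Symmetric: no — a R c but not c R a.

No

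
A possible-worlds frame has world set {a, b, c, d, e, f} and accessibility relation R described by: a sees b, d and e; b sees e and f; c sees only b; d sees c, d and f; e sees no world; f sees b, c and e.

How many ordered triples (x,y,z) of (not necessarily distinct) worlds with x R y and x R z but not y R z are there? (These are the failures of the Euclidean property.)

Enumerating: (a,b,b), (a,b,d), (a,d,b), (a,d,e), (a,e,b), (a,e,d), (a,e,e), (b,e,e), (b,e,f), (b,f,f), (c,b,b), (d,c,c), … and 11 more.
Total: 23.

23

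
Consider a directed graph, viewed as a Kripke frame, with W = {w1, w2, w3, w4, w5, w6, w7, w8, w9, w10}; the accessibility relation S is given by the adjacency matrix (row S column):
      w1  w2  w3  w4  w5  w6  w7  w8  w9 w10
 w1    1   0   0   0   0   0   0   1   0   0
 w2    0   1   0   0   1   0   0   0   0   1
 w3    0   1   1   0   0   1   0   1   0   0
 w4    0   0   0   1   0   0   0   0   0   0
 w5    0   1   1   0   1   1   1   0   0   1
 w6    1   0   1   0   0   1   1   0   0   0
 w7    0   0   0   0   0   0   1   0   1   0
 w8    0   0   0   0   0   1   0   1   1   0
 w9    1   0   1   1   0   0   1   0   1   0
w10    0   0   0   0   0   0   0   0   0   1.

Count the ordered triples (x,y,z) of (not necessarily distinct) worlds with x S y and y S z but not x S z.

Enumerating: (w1,w8,w6), (w1,w8,w9), (w2,w5,w3), (w2,w5,w6), (w2,w5,w7), (w3,w2,w10), (w3,w2,w5), (w3,w6,w1), (w3,w6,w7), (w3,w8,w9), (w5,w3,w8), (w5,w6,w1), … and 19 more.
Total: 31.

31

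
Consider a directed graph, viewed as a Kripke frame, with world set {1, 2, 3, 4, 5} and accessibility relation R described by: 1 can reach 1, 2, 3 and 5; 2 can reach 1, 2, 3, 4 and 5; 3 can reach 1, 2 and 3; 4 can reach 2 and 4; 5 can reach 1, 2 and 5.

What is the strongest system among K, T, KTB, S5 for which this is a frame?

Reflexive (axiom T): yes — every world is R-related to itself.
Symmetric (axiom B): yes — every pair in R has its reverse in R.
Euclidean (axiom 5): no — 1 R 3 and 1 R 5, but not 3 R 5.
So F validates K, T, KTB; S5 would additionally require R to be Euclidean. The strongest is KTB.

KTB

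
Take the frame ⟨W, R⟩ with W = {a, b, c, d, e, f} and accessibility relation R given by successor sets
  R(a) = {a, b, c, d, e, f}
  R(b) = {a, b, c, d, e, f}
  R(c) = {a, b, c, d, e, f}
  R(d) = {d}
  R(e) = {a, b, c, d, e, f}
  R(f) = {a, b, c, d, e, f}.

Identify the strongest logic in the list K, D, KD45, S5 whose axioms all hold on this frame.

Serial (axiom D): yes — every world has a successor (e.g. a R a).
Euclidean (axiom 5): no — a R d and a R b, but not d R b.
Transitive (axiom 4): yes — every two-step R-path is closed by a direct edge.
Reflexive (axiom T): yes — every world is R-related to itself.
So F validates K, D; KD45 would additionally require R to be Euclidean. The strongest is D.

D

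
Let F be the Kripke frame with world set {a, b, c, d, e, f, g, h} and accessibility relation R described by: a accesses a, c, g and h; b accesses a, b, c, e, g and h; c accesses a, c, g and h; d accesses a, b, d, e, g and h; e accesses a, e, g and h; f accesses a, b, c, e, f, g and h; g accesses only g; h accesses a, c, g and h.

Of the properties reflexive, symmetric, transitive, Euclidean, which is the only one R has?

Reflexive: yes — every world is R-related to itself.
Symmetric: no — a R g but not g R a.
Transitive: no — d R a and a R c, but not d R c.
Euclidean: no — a R g and a R c, but not g R c.
Only reflexive holds.

reflexive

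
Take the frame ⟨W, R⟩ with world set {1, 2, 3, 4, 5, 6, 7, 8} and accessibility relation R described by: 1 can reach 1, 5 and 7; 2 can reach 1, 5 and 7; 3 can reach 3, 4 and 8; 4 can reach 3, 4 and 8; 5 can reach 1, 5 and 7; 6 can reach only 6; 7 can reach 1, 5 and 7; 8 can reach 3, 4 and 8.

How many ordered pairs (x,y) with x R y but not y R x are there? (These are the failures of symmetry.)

Enumerating: (2,1), (2,5), (2,7).

3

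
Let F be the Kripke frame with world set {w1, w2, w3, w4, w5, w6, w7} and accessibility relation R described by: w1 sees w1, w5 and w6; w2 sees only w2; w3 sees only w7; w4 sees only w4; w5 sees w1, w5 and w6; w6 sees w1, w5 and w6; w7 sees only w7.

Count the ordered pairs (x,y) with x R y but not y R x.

1

Enumerating: (w3,w7).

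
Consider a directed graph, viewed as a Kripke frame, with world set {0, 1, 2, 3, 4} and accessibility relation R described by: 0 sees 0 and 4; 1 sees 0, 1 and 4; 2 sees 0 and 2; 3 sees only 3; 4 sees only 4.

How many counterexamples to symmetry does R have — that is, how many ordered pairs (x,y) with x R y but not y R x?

4

Enumerating: (0,4), (1,0), (1,4), (2,0).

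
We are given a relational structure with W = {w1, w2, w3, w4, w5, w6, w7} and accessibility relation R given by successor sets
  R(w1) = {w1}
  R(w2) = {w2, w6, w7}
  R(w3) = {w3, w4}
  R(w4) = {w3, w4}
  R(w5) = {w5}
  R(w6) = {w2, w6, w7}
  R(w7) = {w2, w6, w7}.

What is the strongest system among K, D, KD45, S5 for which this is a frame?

Serial (axiom D): yes — every world has a successor (e.g. w1 R w1).
Euclidean (axiom 5): yes — any two successors of a common world are R-related.
Transitive (axiom 4): yes — every two-step R-path is closed by a direct edge.
Reflexive (axiom T): yes — every world is R-related to itself.
So F validates K, D, KD45, S5. The strongest is S5.

S5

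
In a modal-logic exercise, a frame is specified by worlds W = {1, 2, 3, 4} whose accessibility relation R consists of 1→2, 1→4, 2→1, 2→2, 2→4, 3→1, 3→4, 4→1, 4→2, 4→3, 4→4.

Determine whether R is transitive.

No

Transitive: no — 1 R 4 and 4 R 3, but not 1 R 3.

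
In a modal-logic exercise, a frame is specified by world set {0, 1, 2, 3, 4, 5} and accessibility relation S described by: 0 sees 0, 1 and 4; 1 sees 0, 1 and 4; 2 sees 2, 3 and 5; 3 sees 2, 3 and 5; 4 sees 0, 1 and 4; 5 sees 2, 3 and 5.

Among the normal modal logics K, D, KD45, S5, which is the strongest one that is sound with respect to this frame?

S5

Serial (axiom D): yes — every world has a successor (e.g. 0 S 0).
Euclidean (axiom 5): yes — any two successors of a common world are S-related.
Transitive (axiom 4): yes — every two-step S-path is closed by a direct edge.
Reflexive (axiom T): yes — every world is S-related to itself.
So F validates K, D, KD45, S5. The strongest is S5.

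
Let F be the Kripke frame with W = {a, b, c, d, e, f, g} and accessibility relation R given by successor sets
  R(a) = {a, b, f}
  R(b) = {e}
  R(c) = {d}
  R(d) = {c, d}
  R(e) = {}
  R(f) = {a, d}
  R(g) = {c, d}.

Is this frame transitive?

No

Transitive: no — a R b and b R e, but not a R e.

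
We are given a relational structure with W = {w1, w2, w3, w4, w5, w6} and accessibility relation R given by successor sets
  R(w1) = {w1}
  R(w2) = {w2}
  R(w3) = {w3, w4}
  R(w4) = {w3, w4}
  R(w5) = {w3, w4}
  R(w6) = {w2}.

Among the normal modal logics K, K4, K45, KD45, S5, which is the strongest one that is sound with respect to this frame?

KD45

Transitive (axiom 4): yes — every two-step R-path is closed by a direct edge.
Euclidean (axiom 5): yes — any two successors of a common world are R-related.
Serial (axiom D): yes — every world has a successor (e.g. w1 R w1).
Reflexive (axiom T): no — w5 is not related to itself.
So F validates K, K4, K45, KD45; S5 would additionally require R to be reflexive. The strongest is KD45.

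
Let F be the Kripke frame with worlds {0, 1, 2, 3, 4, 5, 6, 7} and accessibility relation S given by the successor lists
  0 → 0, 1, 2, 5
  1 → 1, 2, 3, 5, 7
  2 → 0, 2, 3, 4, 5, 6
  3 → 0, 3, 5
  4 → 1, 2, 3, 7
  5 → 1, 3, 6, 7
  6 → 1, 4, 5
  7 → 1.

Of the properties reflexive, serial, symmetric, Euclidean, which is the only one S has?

Reflexive: no — 4 is not related to itself.
Serial: yes — every world has a successor (e.g. 0 S 0).
Symmetric: no — 0 S 1 but not 1 S 0.
Euclidean: no — 0 S 2 and 0 S 1, but not 2 S 1.
Only serial holds.

serial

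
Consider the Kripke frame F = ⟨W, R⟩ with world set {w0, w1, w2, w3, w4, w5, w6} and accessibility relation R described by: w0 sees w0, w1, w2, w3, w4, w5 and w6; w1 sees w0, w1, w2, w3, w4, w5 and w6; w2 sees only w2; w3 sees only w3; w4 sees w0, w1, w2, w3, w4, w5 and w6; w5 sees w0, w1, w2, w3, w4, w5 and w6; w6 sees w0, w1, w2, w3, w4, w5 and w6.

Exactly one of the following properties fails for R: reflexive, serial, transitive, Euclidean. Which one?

Euclidean

Reflexive: yes — every world is R-related to itself.
Serial: yes — every world has a successor (e.g. w0 R w0).
Transitive: yes — every two-step R-path is closed by a direct edge.
Euclidean: no — w0 R w2 and w0 R w1, but not w2 R w1.
Only Euclidean fails.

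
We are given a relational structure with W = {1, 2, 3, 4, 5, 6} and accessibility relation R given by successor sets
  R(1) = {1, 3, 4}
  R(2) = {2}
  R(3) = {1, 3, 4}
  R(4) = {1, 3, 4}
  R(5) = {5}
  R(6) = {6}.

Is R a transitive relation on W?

Transitive: yes — every two-step R-path is closed by a direct edge.

Yes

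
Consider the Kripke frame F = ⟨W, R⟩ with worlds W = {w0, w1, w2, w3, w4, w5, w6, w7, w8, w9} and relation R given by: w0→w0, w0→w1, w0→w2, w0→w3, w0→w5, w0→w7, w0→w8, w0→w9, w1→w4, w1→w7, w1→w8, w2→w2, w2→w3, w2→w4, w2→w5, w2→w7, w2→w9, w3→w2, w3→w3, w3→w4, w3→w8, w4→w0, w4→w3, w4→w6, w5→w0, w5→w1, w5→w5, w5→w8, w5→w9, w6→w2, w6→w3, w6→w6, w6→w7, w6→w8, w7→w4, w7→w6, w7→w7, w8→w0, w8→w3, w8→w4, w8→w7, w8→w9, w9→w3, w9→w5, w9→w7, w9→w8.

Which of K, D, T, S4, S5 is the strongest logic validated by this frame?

Serial (axiom D): yes — every world has a successor (e.g. w0 R w0).
Reflexive (axiom T): no — w1 is not related to itself.
Transitive (axiom 4): no — w0 R w1 and w1 R w4, but not w0 R w4.
Euclidean (axiom 5): no — w0 R w1 and w0 R w2, but not w1 R w2.
So F validates K, D; T would additionally require R to be reflexive. The strongest is D.

D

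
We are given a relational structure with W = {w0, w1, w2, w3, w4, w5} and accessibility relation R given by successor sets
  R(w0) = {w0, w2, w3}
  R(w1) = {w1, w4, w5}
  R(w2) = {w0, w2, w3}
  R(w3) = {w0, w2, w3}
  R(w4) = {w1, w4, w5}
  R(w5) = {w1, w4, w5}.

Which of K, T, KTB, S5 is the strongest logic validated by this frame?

S5

Reflexive (axiom T): yes — every world is R-related to itself.
Symmetric (axiom B): yes — every pair in R has its reverse in R.
Euclidean (axiom 5): yes — any two successors of a common world are R-related.
So F validates K, T, KTB, S5. The strongest is S5.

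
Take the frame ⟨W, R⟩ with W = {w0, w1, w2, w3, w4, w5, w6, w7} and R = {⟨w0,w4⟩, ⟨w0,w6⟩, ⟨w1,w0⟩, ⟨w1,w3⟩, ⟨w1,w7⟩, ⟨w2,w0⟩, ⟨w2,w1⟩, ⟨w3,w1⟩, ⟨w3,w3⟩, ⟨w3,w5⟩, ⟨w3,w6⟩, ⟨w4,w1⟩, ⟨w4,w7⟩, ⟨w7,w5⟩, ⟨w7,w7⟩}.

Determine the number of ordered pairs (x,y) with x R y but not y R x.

Enumerating: (w0,w4), (w0,w6), (w1,w0), (w1,w7), (w2,w0), (w2,w1), (w3,w5), (w3,w6), (w4,w1), (w4,w7), (w7,w5).

11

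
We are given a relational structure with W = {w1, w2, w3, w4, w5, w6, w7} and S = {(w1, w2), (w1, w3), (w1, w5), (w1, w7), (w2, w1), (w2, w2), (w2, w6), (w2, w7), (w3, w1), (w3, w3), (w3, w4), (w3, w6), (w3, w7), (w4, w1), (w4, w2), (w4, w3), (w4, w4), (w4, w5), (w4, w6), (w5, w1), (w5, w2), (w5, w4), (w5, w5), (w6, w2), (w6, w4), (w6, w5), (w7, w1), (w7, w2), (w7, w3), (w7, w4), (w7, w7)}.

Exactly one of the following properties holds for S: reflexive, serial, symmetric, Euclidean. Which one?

serial

Reflexive: no — w1 is not related to itself.
Serial: yes — every world has a successor (e.g. w1 S w2).
Symmetric: no — w3 S w6 but not w6 S w3.
Euclidean: no — w1 S w2 and w1 S w3, but not w2 S w3.
Only serial holds.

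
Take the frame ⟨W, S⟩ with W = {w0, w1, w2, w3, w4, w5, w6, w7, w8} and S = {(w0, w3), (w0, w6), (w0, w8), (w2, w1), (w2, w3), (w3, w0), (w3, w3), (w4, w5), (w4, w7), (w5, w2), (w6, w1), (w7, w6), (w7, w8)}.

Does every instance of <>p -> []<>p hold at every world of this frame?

No

Axiom 5 corresponds to the accessibility relation being Euclidean.
Euclidean: no — w0 S w3 and w0 S w6, but not w3 S w6.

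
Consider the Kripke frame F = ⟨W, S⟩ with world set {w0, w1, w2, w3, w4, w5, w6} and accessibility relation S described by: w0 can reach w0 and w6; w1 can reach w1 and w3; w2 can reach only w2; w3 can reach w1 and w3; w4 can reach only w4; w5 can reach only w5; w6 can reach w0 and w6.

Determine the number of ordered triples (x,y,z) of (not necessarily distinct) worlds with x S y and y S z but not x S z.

0

S is transitive; there are no such tuples.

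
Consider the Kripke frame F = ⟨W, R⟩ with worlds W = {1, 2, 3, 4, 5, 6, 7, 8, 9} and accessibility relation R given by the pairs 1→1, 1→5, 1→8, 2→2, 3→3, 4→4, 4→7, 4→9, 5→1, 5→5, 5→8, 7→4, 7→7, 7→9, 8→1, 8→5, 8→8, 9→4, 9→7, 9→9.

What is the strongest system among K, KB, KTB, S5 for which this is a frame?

Symmetric (axiom B): yes — every pair in R has its reverse in R.
Reflexive (axiom T): no — 6 is not related to itself.
Euclidean (axiom 5): yes — any two successors of a common world are R-related.
So F validates K, KB; KTB would additionally require R to be reflexive. The strongest is KB.

KB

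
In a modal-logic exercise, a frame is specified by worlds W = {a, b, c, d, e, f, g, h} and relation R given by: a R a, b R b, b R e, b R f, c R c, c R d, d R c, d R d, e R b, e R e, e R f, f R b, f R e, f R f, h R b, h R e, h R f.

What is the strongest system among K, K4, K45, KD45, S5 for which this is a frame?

K45

Transitive (axiom 4): yes — every two-step R-path is closed by a direct edge.
Euclidean (axiom 5): yes — any two successors of a common world are R-related.
Serial (axiom D): no — g has no R-successor.
Reflexive (axiom T): no — g is not related to itself.
So F validates K, K4, K45; KD45 would additionally require R to be serial. The strongest is K45.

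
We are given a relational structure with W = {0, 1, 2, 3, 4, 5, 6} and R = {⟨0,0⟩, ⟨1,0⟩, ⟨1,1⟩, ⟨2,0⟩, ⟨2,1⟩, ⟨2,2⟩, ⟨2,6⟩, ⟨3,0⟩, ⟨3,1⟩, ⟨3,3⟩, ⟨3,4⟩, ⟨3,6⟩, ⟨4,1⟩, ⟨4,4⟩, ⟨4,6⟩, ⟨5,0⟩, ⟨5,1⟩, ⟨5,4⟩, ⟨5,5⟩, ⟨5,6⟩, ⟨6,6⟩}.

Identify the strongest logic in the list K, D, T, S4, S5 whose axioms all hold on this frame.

Serial (axiom D): yes — every world has a successor (e.g. 0 R 0).
Reflexive (axiom T): yes — every world is R-related to itself.
Transitive (axiom 4): no — 4 R 1 and 1 R 0, but not 4 R 0.
Euclidean (axiom 5): no — 2 R 0 and 2 R 1, but not 0 R 1.
So F validates K, D, T; S4 would additionally require R to be transitive. The strongest is T.

T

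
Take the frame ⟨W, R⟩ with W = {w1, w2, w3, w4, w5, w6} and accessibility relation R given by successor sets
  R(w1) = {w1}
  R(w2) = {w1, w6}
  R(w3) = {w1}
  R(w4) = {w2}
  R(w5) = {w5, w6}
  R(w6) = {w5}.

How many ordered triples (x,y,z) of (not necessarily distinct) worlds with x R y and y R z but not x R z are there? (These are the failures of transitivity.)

4

Enumerating: (w2,w6,w5), (w4,w2,w1), (w4,w2,w6), (w6,w5,w6).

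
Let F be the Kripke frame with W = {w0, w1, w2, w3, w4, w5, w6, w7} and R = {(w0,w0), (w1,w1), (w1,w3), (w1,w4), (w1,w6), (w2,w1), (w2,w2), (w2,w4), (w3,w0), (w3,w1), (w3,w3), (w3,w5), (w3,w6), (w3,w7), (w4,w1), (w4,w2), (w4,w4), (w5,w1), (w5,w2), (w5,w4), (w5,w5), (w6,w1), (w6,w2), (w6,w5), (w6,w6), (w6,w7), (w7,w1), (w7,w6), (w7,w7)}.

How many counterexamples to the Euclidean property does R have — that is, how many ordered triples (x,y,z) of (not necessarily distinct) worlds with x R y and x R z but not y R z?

39

Enumerating: (w1,w3,w4), (w1,w4,w3), (w1,w4,w6), (w1,w6,w3), (w1,w6,w4), (w2,w1,w2), (w3,w0,w1), (w3,w0,w3), (w3,w0,w5), (w3,w0,w6), (w3,w0,w7), (w3,w1,w0), … and 27 more.
Total: 39.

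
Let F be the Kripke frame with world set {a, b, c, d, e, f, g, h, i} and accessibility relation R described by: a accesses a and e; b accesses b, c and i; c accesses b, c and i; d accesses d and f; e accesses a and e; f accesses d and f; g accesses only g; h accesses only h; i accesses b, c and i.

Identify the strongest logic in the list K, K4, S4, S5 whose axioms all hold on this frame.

Transitive (axiom 4): yes — every two-step R-path is closed by a direct edge.
Reflexive (axiom T): yes — every world is R-related to itself.
Euclidean (axiom 5): yes — any two successors of a common world are R-related.
So F validates K, K4, S4, S5. The strongest is S5.

S5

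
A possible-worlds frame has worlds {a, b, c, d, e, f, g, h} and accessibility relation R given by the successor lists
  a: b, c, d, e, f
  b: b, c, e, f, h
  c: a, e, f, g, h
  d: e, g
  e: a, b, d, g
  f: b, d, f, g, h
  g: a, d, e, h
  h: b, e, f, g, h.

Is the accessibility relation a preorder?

Reflexive: no — a is not related to itself.
Transitive: no — a R b and b R h, but not a R h.
So R is not a preorder.

No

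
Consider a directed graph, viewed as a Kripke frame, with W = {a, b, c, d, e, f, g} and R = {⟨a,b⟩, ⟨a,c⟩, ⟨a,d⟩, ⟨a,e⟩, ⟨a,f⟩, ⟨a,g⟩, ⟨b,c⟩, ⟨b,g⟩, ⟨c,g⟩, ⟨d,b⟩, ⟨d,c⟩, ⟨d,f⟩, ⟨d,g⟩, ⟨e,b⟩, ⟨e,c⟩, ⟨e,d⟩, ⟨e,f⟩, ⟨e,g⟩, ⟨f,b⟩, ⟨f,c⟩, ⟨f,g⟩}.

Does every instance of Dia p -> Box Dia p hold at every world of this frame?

No

By correspondence theory, 5 is valid on a frame iff R is Euclidean.
Euclidean: no — a R b and a R d, but not b R d.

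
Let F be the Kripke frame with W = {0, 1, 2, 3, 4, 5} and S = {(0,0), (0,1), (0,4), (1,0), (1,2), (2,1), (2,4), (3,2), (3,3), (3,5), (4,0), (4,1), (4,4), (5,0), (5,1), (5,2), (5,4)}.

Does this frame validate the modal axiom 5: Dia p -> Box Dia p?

No

Axiom 5 corresponds to the accessibility relation being Euclidean.
Euclidean: no — 0 S 1 and 0 S 4, but not 1 S 4.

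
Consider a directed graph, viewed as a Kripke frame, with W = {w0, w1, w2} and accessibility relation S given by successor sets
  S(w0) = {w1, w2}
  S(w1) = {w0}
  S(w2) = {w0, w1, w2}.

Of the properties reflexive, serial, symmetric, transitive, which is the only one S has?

serial

Reflexive: no — w0 is not related to itself.
Serial: yes — every world has a successor (e.g. w0 S w1).
Symmetric: no — w2 S w1 but not w1 S w2.
Transitive: no — w1 S w0 and w0 S w2, but not w1 S w2.
Only serial holds.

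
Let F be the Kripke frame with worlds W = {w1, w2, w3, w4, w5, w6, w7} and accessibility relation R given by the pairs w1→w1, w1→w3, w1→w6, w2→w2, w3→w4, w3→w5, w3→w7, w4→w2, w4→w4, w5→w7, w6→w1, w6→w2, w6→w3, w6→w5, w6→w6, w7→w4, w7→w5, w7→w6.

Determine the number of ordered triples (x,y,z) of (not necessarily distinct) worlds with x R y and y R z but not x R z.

Enumerating: (w1,w3,w4), (w1,w3,w5), (w1,w3,w7), (w1,w6,w2), (w1,w6,w5), (w3,w4,w2), (w3,w7,w6), (w5,w7,w4), (w5,w7,w5), (w5,w7,w6), (w6,w3,w4), (w6,w3,w7), (w6,w5,w7), (w7,w4,w2), (w7,w5,w7), (w7,w6,w1), (w7,w6,w2), (w7,w6,w3).

18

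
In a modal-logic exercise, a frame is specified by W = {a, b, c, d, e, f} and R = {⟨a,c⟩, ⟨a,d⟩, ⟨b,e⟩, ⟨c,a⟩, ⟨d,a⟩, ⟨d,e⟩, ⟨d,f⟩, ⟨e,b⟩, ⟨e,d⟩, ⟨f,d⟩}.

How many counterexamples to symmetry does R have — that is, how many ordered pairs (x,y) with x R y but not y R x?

0

R is symmetric; there are no such tuples.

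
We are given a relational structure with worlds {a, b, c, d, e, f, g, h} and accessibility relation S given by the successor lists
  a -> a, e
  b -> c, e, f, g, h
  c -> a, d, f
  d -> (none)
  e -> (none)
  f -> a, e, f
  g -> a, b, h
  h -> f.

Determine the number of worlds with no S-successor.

2

Enumerating: d, e.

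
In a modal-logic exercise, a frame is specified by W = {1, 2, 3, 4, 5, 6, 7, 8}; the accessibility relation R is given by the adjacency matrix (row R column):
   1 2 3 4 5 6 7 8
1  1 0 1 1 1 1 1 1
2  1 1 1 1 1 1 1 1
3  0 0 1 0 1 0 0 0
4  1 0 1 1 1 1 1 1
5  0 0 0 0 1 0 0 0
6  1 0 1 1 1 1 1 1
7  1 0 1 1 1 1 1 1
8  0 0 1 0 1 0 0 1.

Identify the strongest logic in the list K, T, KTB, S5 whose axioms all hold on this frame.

Reflexive (axiom T): yes — every world is R-related to itself.
Symmetric (axiom B): no — 1 R 3 but not 3 R 1.
Euclidean (axiom 5): no — 1 R 3 and 1 R 4, but not 3 R 4.
So F validates K, T; KTB would additionally require R to be symmetric. The strongest is T.

T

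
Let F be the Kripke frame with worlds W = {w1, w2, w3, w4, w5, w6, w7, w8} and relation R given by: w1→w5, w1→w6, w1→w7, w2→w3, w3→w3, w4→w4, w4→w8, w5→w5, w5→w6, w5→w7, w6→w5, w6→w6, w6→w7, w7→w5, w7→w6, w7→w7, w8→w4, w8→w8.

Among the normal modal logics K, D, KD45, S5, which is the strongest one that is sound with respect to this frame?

Serial (axiom D): yes — every world has a successor (e.g. w1 R w5).
Euclidean (axiom 5): yes — any two successors of a common world are R-related.
Transitive (axiom 4): yes — every two-step R-path is closed by a direct edge.
Reflexive (axiom T): no — w1 is not related to itself.
So F validates K, D, KD45; S5 would additionally require R to be reflexive. The strongest is KD45.

KD45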